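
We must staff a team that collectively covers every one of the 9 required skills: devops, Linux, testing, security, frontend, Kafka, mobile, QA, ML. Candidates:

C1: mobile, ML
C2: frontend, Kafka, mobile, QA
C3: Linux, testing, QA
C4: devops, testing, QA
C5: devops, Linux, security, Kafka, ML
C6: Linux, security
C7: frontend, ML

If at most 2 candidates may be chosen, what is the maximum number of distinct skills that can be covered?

8

Choosing C2, C5 covers {devops, Linux, security, frontend, Kafka, mobile, QA, ML} — 8 skills.
No choice of 2 candidates does better; here testing is left uncovered.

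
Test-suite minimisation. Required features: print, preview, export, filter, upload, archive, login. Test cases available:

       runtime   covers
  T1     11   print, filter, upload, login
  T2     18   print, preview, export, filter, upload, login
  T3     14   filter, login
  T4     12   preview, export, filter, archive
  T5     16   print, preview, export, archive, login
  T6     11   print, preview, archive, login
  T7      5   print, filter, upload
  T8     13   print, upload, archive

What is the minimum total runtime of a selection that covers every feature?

T5, T7 cover every feature at runtime 16 + 5 = 21.
Any cover uses at least 2 test cases; among all covering selections none totals below 21.

21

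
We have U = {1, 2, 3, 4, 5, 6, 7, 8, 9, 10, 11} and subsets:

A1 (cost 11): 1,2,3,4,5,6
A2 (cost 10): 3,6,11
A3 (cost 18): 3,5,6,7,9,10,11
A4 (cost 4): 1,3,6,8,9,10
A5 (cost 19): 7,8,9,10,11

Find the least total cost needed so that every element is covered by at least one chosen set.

30

A1, A5 cover every element at cost 11 + 19 = 30.
Any cover uses at least 2 sets; among all covering selections none totals below 30.
Greedy by coverage-per-cost would pick A4, A1, A3 for 33 — worse than the optimum 30.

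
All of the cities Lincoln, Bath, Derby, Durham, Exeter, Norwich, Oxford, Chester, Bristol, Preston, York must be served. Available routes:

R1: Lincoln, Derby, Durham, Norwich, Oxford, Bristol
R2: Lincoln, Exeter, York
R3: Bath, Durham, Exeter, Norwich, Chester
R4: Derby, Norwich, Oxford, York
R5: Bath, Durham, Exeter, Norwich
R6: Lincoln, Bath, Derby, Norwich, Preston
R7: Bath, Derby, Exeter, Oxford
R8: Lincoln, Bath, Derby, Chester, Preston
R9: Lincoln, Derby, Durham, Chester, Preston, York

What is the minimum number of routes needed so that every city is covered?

3

R1, R2, R8 together cover {Lincoln, Bath, Derby, Durham, Exeter, Norwich, Oxford, Chester, Bristol, Preston, York} — every city.
No 2 of the 9 routes cover everything (all 36 pairs fall short), so 3 is minimum.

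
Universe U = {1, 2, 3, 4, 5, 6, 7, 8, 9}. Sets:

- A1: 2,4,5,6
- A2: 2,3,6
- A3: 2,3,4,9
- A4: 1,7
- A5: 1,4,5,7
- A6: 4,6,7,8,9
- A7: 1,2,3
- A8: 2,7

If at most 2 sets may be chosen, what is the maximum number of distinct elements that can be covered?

Choosing A6, A7 covers {1, 2, 3, 4, 6, 7, 8, 9} — 8 elements.
No choice of 2 sets does better; here 5 is left uncovered.

8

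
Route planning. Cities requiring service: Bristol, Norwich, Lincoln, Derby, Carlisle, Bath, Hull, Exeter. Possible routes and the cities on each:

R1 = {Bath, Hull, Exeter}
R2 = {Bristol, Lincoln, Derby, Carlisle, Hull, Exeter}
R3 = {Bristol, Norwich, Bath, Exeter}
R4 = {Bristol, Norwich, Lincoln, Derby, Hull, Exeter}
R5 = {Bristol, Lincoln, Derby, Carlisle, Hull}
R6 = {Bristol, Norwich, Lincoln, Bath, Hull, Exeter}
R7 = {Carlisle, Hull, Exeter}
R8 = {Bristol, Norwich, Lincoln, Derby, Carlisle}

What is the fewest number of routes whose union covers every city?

2

R1, R8 together cover {Bristol, Norwich, Lincoln, Derby, Carlisle, Bath, Hull, Exeter} — every city.
No single route contains all 8 cities, so 2 is optimal.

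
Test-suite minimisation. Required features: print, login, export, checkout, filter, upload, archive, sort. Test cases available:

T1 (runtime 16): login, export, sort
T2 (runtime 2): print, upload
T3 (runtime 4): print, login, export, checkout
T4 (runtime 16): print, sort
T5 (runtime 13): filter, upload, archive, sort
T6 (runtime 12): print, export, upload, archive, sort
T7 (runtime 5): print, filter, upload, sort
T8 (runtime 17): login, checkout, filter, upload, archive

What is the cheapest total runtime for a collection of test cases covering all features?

T3, T5 cover every feature at runtime 4 + 13 = 17.
Any cover uses at least 2 test cases; among all covering selections none totals below 17.
Greedy by coverage-per-runtime would pick T2, T3, T7, T6 for 23 — worse than the optimum 17.

17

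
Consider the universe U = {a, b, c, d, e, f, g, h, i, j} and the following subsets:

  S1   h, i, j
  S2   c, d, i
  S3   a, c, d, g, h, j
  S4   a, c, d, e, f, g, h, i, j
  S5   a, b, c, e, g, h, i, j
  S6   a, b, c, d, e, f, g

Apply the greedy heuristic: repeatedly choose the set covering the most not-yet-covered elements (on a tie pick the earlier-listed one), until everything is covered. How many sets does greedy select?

Pick 1: S4 covers 9 new elements (a, c, d, e, f, g, h, i, j).
Pick 2: S5 covers 1 new elements (b).
Greedy uses 2 sets.

2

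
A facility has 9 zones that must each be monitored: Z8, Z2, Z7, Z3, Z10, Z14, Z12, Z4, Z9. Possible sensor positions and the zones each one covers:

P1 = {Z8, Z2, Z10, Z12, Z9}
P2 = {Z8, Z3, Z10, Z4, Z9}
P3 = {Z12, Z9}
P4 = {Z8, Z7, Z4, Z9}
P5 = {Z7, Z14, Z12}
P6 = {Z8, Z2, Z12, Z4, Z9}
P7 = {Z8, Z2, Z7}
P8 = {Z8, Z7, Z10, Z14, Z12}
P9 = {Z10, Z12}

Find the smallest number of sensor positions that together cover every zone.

3

P1, P2, P5 together cover {Z8, Z2, Z7, Z3, Z10, Z14, Z12, Z4, Z9} — every zone.
No 2 of the 9 sensor positions cover everything (all 36 pairs fall short), so 3 is minimum.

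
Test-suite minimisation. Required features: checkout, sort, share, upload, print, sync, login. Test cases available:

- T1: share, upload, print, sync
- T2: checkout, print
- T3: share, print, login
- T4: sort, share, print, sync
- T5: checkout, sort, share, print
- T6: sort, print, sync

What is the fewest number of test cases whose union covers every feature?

T1, T3, T5 together cover {checkout, sort, share, upload, print, sync, login} — every feature.
No 2 of the 6 test cases cover everything (all 15 pairs fall short), so 3 is minimum.

3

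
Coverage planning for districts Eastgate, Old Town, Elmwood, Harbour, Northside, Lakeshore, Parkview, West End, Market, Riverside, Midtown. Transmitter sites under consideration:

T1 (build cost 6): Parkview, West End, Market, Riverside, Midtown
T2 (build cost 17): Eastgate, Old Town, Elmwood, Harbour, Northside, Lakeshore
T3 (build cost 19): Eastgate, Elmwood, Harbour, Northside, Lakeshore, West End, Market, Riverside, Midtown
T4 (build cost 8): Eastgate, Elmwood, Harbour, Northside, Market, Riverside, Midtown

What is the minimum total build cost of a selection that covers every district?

23

T1, T2 cover every district at build cost 6 + 17 = 23.
Any cover uses at least 2 transmitter sites; among all covering selections none totals below 23.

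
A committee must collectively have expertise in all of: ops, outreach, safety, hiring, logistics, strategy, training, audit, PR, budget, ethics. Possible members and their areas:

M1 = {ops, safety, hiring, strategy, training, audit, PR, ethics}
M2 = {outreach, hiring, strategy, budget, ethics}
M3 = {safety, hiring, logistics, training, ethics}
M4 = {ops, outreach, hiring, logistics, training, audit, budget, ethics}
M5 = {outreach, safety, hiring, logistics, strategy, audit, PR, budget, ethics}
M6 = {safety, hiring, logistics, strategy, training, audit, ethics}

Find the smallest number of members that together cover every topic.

M1, M4 together cover {ops, outreach, safety, hiring, logistics, strategy, training, audit, PR, budget, ethics} — every topic.
No single member contains all 11 topics, so 2 is optimal.

2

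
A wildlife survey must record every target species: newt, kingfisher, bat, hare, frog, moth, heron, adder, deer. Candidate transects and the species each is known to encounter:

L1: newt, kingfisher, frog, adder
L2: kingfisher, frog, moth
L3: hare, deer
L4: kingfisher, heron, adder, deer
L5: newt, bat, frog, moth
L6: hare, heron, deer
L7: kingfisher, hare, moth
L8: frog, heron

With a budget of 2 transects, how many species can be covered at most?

8

Choosing L4, L5 covers {newt, kingfisher, bat, frog, moth, heron, adder, deer} — 8 species.
No choice of 2 transects does better; here hare is left uncovered.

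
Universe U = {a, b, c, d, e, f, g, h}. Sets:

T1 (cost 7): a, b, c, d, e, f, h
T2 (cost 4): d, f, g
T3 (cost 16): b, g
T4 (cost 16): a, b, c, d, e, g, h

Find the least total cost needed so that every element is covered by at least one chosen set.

T1, T2 cover every element at cost 7 + 4 = 11.
Any cover uses at least 2 sets; among all covering selections none totals below 11.

11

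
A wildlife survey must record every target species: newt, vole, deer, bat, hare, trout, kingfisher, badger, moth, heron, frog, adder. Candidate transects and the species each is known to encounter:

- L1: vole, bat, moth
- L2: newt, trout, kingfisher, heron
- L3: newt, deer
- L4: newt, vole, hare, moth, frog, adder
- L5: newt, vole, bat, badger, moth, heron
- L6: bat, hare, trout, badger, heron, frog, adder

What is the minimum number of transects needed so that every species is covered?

4

L1, L2, L3, L6 together cover {newt, vole, deer, bat, hare, trout, kingfisher, badger, moth, heron, frog, adder} — every species.
No 3 of the 6 transects cover everything (all 20 triples fall short), so 4 is minimum.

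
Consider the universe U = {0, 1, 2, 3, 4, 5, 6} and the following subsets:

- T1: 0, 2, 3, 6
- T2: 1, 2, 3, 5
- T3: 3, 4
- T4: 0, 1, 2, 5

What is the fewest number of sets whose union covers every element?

3

T1, T2, T3 together cover {0, 1, 2, 3, 4, 5, 6} — every element.
No 2 of the 4 sets cover everything (all 6 pairs fall short), so 3 is minimum.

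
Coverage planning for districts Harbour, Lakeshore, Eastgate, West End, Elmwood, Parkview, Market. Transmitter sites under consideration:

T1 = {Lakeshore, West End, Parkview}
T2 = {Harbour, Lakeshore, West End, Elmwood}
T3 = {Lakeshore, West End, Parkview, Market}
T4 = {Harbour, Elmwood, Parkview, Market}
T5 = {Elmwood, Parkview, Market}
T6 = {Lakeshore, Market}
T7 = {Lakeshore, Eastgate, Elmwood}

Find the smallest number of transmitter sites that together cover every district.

T1, T4, T7 together cover {Harbour, Lakeshore, Eastgate, West End, Elmwood, Parkview, Market} — every district.
No 2 of the 7 transmitter sites cover everything (all 21 pairs fall short), so 3 is minimum.

3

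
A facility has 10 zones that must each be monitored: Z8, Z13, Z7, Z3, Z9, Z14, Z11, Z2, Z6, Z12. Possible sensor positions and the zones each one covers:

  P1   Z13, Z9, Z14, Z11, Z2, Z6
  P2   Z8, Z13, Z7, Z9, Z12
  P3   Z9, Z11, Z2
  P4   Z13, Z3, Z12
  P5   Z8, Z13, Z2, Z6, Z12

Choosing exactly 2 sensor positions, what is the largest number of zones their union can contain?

Choosing P1, P2 covers {Z8, Z13, Z7, Z9, Z14, Z11, Z2, Z6, Z12} — 9 zones.
No choice of 2 sensor positions does better; here Z3 is left uncovered.

9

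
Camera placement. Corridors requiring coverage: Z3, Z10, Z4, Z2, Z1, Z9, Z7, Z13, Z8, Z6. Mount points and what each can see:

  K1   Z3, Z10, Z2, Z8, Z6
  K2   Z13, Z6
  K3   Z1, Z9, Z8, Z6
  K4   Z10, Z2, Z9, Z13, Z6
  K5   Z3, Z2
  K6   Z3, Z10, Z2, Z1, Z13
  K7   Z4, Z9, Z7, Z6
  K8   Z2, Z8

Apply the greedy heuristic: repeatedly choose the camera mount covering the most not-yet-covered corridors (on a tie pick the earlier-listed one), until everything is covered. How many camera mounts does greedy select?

3

Pick 1: K1 covers 5 new corridors (Z3, Z10, Z2, Z8, Z6).
Pick 2: K7 covers 3 new corridors (Z4, Z9, Z7).
Pick 3: K6 covers 2 new corridors (Z1, Z13).
Greedy uses 3 camera mounts.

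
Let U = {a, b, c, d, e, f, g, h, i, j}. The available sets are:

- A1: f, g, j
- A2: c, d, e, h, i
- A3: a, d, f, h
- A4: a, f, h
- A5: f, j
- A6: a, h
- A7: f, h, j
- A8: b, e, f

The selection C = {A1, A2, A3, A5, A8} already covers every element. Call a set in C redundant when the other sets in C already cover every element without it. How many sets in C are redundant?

1

Drop A1: g uncovered — not redundant.
Drop A2: c, i uncovered — not redundant.
Drop A3: a uncovered — not redundant.
Drop A5: the rest still cover every element — redundant.
Drop A8: b uncovered — not redundant.
1 redundant: A5.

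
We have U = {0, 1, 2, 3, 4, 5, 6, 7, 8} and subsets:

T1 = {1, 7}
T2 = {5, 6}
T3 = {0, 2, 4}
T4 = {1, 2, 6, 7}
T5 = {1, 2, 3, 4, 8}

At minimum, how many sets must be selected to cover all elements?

T1, T2, T3, T5 together cover {0, 1, 2, 3, 4, 5, 6, 7, 8} — every element.
No 3 of the 5 sets cover everything (all 10 triples fall short), so 4 is minimum.

4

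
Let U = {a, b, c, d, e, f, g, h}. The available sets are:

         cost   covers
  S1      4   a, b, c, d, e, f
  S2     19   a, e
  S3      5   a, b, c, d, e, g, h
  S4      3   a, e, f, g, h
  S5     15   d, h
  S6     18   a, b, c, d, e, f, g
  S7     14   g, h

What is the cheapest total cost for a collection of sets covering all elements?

S1, S4 cover every element at cost 4 + 3 = 7.
Any cover uses at least 2 sets; among all covering selections none totals below 7.

7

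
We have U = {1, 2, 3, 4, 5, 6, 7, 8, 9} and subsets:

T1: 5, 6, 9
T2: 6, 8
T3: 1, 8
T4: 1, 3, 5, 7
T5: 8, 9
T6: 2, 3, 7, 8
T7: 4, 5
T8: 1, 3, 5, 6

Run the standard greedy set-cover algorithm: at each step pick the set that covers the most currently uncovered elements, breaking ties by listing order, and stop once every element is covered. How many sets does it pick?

4

Pick 1: T4 covers 4 new elements (1, 3, 5, 7).
Pick 2: T1 covers 2 new elements (6, 9).
Pick 3: T6 covers 2 new elements (2, 8).
Pick 4: T7 covers 1 new elements (4).
Greedy uses 4 sets.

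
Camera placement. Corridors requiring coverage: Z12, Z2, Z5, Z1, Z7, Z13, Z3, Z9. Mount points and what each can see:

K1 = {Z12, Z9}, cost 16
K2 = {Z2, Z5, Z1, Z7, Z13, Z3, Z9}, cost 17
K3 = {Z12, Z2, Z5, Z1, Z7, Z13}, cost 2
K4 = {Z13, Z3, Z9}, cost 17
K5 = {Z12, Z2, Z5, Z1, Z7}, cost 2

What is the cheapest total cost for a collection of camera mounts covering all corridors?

K2, K3 cover every corridor at cost 17 + 2 = 19.
Any cover uses at least 2 camera mounts; among all covering selections none totals below 19.

19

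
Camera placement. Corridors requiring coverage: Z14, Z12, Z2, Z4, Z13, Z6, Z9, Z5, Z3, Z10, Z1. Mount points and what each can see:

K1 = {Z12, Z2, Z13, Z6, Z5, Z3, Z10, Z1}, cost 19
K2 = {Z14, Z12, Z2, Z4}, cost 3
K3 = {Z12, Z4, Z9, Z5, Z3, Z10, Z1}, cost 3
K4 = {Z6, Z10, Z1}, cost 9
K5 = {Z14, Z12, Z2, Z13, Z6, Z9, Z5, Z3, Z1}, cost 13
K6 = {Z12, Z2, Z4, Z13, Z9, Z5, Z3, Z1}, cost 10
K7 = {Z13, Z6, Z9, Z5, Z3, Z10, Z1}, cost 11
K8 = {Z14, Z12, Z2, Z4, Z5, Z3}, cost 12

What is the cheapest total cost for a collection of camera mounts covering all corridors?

14

K2, K7 cover every corridor at cost 3 + 11 = 14.
Any cover uses at least 2 camera mounts; among all covering selections none totals below 14.
Greedy by coverage-per-cost would pick K3, K2, K7 for 17 — worse than the optimum 14.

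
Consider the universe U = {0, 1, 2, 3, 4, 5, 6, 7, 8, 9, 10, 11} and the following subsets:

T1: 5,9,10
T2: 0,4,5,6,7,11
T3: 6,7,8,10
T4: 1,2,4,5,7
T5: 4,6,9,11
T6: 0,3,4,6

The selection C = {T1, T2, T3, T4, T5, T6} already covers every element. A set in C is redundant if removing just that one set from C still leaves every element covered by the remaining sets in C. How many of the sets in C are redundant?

Drop T1: the rest still cover every element — redundant.
Drop T2: the rest still cover every element — redundant.
Drop T3: 8 uncovered — not redundant.
Drop T4: 1, 2 uncovered — not redundant.
Drop T5: the rest still cover every element — redundant.
Drop T6: 3 uncovered — not redundant.
3 redundant: T1, T2, T5.

3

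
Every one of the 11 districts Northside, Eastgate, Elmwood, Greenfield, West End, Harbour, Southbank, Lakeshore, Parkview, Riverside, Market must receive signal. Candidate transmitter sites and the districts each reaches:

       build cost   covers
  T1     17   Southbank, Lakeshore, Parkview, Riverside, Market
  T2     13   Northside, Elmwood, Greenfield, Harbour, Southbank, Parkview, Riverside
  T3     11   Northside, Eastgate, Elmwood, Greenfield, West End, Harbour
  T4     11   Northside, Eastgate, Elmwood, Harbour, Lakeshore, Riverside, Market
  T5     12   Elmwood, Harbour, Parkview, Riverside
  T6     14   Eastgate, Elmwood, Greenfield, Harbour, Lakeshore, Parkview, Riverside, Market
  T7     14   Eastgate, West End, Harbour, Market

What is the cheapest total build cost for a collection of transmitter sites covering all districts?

28

T1, T3 cover every district at build cost 17 + 11 = 28.
Any cover uses at least 2 transmitter sites; among all covering selections none totals below 28.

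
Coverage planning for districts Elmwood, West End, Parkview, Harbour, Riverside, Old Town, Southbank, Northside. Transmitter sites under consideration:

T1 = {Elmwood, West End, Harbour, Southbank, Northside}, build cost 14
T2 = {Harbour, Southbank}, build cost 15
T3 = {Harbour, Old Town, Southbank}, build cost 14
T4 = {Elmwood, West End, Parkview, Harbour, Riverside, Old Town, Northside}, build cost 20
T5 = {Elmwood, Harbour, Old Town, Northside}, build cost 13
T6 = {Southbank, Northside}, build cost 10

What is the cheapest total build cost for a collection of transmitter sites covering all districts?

T4, T6 cover every district at build cost 20 + 10 = 30.
Any cover uses at least 2 transmitter sites; among all covering selections none totals below 30.
Greedy by coverage-per-build cost would pick T1, T4 for 34 — worse than the optimum 30.

30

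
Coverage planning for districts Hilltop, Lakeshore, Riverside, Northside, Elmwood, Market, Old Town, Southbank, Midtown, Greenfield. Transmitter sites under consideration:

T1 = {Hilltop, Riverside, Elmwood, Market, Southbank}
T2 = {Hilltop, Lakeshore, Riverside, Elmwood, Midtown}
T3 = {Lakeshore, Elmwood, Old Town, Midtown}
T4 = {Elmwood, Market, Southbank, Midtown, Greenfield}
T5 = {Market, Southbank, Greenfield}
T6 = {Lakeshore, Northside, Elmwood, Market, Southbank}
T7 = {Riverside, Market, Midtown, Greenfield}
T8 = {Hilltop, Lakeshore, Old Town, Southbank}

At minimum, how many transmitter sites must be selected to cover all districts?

T6, T7, T8 together cover {Hilltop, Lakeshore, Riverside, Northside, Elmwood, Market, Old Town, Southbank, Midtown, Greenfield} — every district.
No 2 of the 8 transmitter sites cover everything (all 28 pairs fall short), so 3 is minimum.
Greedy (largest uncovered first) would take T1, T3, T4, T6 — 4 transmitter sites — but 3 suffice.

3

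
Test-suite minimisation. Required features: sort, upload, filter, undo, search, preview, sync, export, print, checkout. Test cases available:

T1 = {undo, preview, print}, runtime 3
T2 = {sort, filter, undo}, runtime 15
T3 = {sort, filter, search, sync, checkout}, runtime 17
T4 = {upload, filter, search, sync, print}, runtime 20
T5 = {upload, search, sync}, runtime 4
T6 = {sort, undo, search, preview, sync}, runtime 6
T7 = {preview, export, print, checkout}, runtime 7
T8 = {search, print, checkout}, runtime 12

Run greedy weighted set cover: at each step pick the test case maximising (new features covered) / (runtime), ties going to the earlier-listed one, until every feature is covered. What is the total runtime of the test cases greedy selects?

Pick 1: T1 adds 3 new (undo, preview, print) at runtime 3 (ratio 3/3).
Pick 2: T5 adds 3 new (upload, search, sync) at runtime 4 (ratio 3/4).
Pick 3: T7 adds 2 new (export, checkout) at runtime 7 (ratio 2/7).
Pick 4: T6 adds 1 new (sort) at runtime 6 (ratio 1/6).
Pick 5: T2 adds 1 new (filter) at runtime 15 (ratio 1/15).
Greedy total runtime: 3 + 4 + 7 + 6 + 15 = 35. (The true optimum is 26, so greedy overshoots here.)

35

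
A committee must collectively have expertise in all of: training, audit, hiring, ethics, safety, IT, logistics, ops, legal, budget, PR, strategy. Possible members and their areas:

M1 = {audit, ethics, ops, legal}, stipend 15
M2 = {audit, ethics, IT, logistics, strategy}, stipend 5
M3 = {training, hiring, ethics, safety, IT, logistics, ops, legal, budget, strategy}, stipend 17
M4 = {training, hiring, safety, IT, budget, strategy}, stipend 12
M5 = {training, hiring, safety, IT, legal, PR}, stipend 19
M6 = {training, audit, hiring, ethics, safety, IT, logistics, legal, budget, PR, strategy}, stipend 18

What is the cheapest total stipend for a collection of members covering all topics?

33

M1, M6 cover every topic at stipend 15 + 18 = 33.
Any cover uses at least 2 members; among all covering selections none totals below 33.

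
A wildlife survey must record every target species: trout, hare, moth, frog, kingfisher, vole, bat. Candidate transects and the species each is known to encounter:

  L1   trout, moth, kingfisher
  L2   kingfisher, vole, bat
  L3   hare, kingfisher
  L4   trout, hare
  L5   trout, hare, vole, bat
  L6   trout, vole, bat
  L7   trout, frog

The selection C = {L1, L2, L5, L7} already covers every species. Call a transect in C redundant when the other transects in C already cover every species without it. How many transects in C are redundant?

1

Drop L1: moth uncovered — not redundant.
Drop L2: the rest still cover every species — redundant.
Drop L5: hare uncovered — not redundant.
Drop L7: frog uncovered — not redundant.
1 redundant: L2.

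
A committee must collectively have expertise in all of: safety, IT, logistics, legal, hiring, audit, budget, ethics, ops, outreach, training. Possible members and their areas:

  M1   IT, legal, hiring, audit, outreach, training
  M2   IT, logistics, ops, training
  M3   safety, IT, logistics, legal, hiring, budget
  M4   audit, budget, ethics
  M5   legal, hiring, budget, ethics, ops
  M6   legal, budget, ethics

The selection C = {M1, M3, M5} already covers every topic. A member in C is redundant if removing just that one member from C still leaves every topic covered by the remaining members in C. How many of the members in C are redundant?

Drop M1: audit, outreach, training uncovered — not redundant.
Drop M3: safety, logistics uncovered — not redundant.
Drop M5: ethics, ops uncovered — not redundant.
None of the members in C is redundant.

0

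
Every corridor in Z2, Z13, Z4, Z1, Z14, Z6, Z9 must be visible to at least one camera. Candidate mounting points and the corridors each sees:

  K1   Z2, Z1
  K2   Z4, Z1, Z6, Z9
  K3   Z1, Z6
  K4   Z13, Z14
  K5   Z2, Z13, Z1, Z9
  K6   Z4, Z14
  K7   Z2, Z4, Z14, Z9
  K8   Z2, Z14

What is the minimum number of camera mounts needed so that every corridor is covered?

K1, K2, K4 together cover {Z2, Z13, Z4, Z1, Z14, Z6, Z9} — every corridor.
No 2 of the 8 camera mounts cover everything (all 28 pairs fall short), so 3 is minimum.

3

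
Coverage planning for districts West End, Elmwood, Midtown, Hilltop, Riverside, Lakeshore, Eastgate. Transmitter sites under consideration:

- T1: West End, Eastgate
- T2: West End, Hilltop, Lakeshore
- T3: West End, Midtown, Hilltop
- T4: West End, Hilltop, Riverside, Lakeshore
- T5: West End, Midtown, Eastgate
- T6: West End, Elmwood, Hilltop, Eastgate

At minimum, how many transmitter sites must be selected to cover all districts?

T3, T4, T6 together cover {West End, Elmwood, Midtown, Hilltop, Riverside, Lakeshore, Eastgate} — every district.
No 2 of the 6 transmitter sites cover everything (all 15 pairs fall short), so 3 is minimum.

3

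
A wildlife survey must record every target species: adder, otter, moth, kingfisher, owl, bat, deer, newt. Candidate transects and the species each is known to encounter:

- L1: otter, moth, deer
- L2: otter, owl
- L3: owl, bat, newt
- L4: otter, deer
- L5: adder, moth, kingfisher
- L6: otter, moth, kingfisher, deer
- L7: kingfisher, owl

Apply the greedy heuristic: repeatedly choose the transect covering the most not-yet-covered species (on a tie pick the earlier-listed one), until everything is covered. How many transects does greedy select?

Pick 1: L6 covers 4 new species (otter, moth, kingfisher, deer).
Pick 2: L3 covers 3 new species (owl, bat, newt).
Pick 3: L5 covers 1 new species (adder).
Greedy uses 3 transects.

3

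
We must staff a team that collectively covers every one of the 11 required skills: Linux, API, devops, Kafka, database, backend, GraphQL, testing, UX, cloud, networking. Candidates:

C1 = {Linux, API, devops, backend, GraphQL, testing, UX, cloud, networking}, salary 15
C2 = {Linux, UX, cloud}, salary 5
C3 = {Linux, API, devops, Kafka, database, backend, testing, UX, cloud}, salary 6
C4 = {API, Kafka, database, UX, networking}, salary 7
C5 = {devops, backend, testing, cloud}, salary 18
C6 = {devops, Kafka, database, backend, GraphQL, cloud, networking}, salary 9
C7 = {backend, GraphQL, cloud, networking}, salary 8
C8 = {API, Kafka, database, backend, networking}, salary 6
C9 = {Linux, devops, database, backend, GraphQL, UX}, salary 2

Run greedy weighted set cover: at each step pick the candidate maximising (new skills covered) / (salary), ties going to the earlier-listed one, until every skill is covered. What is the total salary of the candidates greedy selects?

Pick 1: C9 adds 6 new (Linux, devops, database, backend, GraphQL, UX) at salary 2 (ratio 6/2).
Pick 2: C3 adds 4 new (API, Kafka, testing, cloud) at salary 6 (ratio 4/6).
Pick 3: C8 adds 1 new (networking) at salary 6 (ratio 1/6).
Greedy total salary: 2 + 6 + 6 = 14.

14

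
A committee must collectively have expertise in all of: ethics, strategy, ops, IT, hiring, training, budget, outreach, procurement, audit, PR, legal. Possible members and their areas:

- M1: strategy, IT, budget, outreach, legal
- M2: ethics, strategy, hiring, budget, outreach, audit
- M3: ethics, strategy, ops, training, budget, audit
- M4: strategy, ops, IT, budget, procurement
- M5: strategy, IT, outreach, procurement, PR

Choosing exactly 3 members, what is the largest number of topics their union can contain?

Choosing M1, M3, M5 covers {ethics, strategy, ops, IT, training, budget, outreach, procurement, audit, PR, legal} — 11 topics.
No choice of 3 members does better; here hiring is left uncovered.

11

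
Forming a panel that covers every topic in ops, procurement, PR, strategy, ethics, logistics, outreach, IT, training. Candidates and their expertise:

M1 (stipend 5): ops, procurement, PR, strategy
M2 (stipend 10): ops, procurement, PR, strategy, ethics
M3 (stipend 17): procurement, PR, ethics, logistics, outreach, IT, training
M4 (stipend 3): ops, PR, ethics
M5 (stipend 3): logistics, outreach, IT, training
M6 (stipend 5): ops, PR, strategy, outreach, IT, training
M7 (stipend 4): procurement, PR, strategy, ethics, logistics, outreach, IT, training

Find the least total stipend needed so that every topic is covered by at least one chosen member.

M4, M7 cover every topic at stipend 3 + 4 = 7.
Any cover uses at least 2 members; among all covering selections none totals below 7.

7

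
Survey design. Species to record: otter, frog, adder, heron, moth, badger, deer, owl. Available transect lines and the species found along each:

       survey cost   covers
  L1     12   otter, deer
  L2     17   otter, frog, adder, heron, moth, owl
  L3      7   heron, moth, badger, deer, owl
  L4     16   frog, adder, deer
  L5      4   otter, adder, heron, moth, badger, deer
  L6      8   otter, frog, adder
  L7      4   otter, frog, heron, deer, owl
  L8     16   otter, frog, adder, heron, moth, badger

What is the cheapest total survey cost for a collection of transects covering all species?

8

L5, L7 cover every species at survey cost 4 + 4 = 8.
Any cover uses at least 2 transects; among all covering selections none totals below 8.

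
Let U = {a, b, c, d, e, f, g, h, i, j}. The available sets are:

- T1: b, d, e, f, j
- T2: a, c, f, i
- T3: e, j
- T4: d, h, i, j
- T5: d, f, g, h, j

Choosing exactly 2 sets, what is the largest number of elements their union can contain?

8

Choosing T1, T2 covers {a, b, c, d, e, f, i, j} — 8 elements.
No choice of 2 sets does better; here g, h are left uncovered.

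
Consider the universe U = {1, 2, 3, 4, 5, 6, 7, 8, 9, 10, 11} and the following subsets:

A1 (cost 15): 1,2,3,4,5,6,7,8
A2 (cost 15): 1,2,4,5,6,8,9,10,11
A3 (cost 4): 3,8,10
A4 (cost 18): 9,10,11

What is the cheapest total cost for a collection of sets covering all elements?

30

A1, A2 cover every element at cost 15 + 15 = 30.
Any cover uses at least 2 sets; among all covering selections none totals below 30.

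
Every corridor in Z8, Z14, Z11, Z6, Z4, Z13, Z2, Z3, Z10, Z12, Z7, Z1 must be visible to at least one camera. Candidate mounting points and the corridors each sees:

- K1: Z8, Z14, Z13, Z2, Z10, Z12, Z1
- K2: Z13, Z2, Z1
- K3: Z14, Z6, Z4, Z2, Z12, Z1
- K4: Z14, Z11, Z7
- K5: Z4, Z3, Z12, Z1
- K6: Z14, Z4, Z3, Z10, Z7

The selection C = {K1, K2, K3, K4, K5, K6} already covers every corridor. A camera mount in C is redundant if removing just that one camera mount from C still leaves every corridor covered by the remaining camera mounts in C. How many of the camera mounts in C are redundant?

Drop K1: Z8 uncovered — not redundant.
Drop K2: the rest still cover every corridor — redundant.
Drop K3: Z6 uncovered — not redundant.
Drop K4: Z11 uncovered — not redundant.
Drop K5: the rest still cover every corridor — redundant.
Drop K6: the rest still cover every corridor — redundant.
3 redundant: K2, K5, K6.

3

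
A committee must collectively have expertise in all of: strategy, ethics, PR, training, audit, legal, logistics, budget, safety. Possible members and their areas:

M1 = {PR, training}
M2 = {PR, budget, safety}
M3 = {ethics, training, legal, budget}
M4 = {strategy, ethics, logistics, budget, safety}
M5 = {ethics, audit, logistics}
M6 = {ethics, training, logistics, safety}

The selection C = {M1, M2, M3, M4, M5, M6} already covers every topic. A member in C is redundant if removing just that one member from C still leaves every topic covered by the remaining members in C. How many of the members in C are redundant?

Drop M1: the rest still cover every topic — redundant.
Drop M2: the rest still cover every topic — redundant.
Drop M3: legal uncovered — not redundant.
Drop M4: strategy uncovered — not redundant.
Drop M5: audit uncovered — not redundant.
Drop M6: the rest still cover every topic — redundant.
3 redundant: M1, M2, M6.

3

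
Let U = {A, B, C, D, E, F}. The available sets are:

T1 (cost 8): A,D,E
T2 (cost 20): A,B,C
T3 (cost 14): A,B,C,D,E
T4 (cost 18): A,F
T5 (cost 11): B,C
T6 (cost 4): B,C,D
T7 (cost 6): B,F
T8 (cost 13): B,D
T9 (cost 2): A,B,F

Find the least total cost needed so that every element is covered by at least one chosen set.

T1, T6, T9 cover every element at cost 8 + 4 + 2 = 14.
Any cover uses at least 2 sets; among all covering selections none totals below 14.

14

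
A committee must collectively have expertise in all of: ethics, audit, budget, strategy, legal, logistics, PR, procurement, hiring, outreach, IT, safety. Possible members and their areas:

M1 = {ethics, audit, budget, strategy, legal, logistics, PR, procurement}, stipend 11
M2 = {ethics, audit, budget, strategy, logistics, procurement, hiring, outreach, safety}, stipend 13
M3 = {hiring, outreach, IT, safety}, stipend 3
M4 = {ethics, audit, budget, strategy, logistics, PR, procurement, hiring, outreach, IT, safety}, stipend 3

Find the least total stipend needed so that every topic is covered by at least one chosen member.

M1, M3 cover every topic at stipend 11 + 3 = 14.
Any cover uses at least 2 members; among all covering selections none totals below 14.

14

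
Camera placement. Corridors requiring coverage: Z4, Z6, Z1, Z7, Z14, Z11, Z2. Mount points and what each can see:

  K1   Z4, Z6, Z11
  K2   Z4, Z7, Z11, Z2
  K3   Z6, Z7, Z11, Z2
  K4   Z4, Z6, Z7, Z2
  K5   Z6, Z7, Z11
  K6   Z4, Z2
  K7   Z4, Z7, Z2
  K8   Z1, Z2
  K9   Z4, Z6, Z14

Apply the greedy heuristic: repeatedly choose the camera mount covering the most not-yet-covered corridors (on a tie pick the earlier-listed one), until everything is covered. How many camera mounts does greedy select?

3

Pick 1: K2 covers 4 new corridors (Z4, Z7, Z11, Z2).
Pick 2: K9 covers 2 new corridors (Z6, Z14).
Pick 3: K8 covers 1 new corridors (Z1).
Greedy uses 3 camera mounts.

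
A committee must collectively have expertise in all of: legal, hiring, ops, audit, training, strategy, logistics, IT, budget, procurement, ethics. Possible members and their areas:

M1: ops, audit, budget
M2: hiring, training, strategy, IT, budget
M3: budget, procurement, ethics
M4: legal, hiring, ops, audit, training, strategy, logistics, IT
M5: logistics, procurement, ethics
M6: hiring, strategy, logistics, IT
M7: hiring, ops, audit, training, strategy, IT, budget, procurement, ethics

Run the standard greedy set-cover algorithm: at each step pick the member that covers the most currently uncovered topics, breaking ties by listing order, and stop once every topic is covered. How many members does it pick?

2

Pick 1: M7 covers 9 new topics (hiring, ops, audit, training, strategy, IT, budget, procurement, ethics).
Pick 2: M4 covers 2 new topics (legal, logistics).
Greedy uses 2 members.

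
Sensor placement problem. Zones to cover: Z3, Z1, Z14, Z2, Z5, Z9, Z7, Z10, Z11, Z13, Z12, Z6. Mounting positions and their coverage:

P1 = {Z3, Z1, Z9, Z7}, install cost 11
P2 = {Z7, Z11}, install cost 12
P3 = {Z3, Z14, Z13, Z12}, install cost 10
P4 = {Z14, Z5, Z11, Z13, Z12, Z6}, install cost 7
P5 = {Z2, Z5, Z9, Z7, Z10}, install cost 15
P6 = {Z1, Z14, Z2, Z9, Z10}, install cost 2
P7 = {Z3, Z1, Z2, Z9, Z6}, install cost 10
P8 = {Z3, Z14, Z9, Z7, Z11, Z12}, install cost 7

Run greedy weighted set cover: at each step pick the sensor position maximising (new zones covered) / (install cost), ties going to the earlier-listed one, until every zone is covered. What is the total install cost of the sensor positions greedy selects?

Pick 1: P6 adds 5 new (Z1, Z14, Z2, Z9, Z10) at install cost 2 (ratio 5/2).
Pick 2: P4 adds 5 new (Z5, Z11, Z13, Z12, Z6) at install cost 7 (ratio 5/7).
Pick 3: P8 adds 2 new (Z3, Z7) at install cost 7 (ratio 2/7).
Greedy total install cost: 2 + 7 + 7 = 16.

16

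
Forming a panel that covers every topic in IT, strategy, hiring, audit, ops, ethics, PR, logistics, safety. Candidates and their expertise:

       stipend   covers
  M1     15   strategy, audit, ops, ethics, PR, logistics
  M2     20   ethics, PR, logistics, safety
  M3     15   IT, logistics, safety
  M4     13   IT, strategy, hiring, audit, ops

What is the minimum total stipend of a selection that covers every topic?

M2, M4 cover every topic at stipend 20 + 13 = 33.
Any cover uses at least 2 members; among all covering selections none totals below 33.
Greedy by coverage-per-stipend would pick M1, M4, M3 for 43 — worse than the optimum 33.

33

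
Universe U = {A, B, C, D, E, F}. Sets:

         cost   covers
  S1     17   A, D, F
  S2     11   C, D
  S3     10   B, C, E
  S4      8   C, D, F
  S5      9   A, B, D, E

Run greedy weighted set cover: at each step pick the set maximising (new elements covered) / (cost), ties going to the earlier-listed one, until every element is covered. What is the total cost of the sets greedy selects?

Pick 1: S5 adds 4 new (A, B, D, E) at cost 9 (ratio 4/9).
Pick 2: S4 adds 2 new (C, F) at cost 8 (ratio 2/8).
Greedy total cost: 9 + 8 = 17.

17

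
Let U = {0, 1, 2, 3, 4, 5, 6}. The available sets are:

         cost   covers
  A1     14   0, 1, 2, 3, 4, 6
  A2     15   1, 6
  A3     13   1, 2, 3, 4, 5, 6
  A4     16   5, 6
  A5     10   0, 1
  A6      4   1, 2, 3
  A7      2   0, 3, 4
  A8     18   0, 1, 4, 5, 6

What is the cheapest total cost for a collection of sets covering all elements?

15

A3, A7 cover every element at cost 13 + 2 = 15.
Any cover uses at least 2 sets; among all covering selections none totals below 15.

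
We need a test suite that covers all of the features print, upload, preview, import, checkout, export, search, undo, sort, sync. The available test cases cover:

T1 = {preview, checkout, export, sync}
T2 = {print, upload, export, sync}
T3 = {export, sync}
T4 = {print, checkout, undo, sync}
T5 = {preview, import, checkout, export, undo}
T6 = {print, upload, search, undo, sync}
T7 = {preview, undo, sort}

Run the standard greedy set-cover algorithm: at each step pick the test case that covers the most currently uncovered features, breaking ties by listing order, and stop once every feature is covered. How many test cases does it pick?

3

Pick 1: T5 covers 5 new features (preview, import, checkout, export, undo).
Pick 2: T6 covers 4 new features (print, upload, search, sync).
Pick 3: T7 covers 1 new features (sort).
Greedy uses 3 test cases.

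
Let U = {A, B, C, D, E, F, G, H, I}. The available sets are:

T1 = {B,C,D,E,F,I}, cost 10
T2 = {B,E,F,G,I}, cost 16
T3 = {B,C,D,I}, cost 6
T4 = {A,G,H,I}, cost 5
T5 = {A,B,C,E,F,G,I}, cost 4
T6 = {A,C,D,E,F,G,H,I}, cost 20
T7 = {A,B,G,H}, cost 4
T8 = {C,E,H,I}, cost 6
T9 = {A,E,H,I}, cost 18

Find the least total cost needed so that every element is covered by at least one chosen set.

14

T1, T7 cover every element at cost 10 + 4 = 14.
Any cover uses at least 2 sets; among all covering selections none totals below 14.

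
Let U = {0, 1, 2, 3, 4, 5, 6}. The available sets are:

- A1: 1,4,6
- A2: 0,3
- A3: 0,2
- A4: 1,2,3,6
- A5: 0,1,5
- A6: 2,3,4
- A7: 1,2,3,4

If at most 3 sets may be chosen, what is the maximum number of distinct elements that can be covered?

7

Choosing A1, A4, A5 covers {0, 1, 2, 3, 4, 5, 6} — 7 elements.
That is all 7 elements.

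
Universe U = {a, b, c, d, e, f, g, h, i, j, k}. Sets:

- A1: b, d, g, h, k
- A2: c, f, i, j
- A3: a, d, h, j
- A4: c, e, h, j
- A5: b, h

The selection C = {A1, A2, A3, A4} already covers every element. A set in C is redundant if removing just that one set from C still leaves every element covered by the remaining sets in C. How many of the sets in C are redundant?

0

Drop A1: b, g, k uncovered — not redundant.
Drop A2: f, i uncovered — not redundant.
Drop A3: a uncovered — not redundant.
Drop A4: e uncovered — not redundant.
None of the sets in C is redundant.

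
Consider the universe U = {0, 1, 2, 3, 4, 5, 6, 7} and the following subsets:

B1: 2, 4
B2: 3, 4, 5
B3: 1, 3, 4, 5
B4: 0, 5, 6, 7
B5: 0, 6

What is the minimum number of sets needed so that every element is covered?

3

B1, B3, B4 together cover {0, 1, 2, 3, 4, 5, 6, 7} — every element.
No 2 of the 5 sets cover everything (all 10 pairs fall short), so 3 is minimum.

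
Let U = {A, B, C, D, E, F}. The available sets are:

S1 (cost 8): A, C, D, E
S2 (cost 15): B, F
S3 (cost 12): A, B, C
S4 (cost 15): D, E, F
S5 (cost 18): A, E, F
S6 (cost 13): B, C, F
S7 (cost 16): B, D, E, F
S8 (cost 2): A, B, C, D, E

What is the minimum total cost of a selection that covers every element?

15

S6, S8 cover every element at cost 13 + 2 = 15.
Any cover uses at least 2 sets; among all covering selections none totals below 15.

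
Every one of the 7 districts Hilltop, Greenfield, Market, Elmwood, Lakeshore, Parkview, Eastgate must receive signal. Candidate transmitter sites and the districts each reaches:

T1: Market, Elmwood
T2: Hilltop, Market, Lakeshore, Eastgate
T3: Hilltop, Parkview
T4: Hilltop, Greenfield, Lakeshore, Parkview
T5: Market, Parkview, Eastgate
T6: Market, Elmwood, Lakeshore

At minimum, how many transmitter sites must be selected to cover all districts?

3

T1, T2, T4 together cover {Hilltop, Greenfield, Market, Elmwood, Lakeshore, Parkview, Eastgate} — every district.
No 2 of the 6 transmitter sites cover everything (all 15 pairs fall short), so 3 is minimum.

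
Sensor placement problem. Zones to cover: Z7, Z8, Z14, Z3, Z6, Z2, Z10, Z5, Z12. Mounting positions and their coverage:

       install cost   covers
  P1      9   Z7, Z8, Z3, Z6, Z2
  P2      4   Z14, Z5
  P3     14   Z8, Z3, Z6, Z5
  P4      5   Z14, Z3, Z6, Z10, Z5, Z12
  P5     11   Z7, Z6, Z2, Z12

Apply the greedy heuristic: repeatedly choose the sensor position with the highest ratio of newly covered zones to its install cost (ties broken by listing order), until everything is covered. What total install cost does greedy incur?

14

Pick 1: P4 adds 6 new (Z14, Z3, Z6, Z10, Z5, Z12) at install cost 5 (ratio 6/5).
Pick 2: P1 adds 3 new (Z7, Z8, Z2) at install cost 9 (ratio 3/9).
Greedy total install cost: 5 + 9 = 14.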